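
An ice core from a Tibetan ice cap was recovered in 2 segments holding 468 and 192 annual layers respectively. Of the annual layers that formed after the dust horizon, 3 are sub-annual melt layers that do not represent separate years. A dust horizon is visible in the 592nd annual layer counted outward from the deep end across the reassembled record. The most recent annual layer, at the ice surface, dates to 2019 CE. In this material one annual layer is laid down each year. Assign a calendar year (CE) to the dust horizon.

1954 CE

Total annual layers = 468 + 192 = 660.
660 − 592 = 68 annual layers lie beyond the dust horizon toward the ice surface.
Removing the 3 false annual layers leaves 68 − 3 = 65 true annual layers beyond the dust horizon.
The annual layer at the ice surface is 2019 CE, so the dust horizon dates to 2019 − 65 = 1954 CE.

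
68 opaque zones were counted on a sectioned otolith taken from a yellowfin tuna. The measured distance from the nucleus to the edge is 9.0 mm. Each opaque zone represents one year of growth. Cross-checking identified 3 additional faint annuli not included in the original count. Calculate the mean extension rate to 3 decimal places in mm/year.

True opaque zone count = 68 + 3 = 71.
Mean rate = 9.0 mm / 71 years ≈ 0.127 mm/year.

0.127 mm/year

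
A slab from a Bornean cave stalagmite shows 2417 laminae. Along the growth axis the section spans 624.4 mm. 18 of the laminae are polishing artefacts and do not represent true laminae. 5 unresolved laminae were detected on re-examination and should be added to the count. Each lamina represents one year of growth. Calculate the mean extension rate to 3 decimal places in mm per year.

0.260 mm per year

After corrections the count is 2417 − 18 + 5 = 2404 laminae.
Mean rate = 624.4 mm / 2404 years ≈ 0.260 mm per year.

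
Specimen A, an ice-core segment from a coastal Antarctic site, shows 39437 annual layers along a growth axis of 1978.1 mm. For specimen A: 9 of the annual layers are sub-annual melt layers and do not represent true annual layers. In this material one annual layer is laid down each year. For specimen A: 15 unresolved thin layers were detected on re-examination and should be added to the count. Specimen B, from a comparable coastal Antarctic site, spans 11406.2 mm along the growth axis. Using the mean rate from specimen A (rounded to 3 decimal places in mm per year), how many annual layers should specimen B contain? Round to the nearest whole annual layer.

Specimen A: after corrections the count is 39437 − 9 + 15 = 39443 annual layers.
A: Mean rate = 1978.1 mm / 39443 years ≈ 0.050 mm/yr.
B spans 11406.2 / 0.050 = 228124.00 years ≈ 228124 annual layers.

228124 annual layers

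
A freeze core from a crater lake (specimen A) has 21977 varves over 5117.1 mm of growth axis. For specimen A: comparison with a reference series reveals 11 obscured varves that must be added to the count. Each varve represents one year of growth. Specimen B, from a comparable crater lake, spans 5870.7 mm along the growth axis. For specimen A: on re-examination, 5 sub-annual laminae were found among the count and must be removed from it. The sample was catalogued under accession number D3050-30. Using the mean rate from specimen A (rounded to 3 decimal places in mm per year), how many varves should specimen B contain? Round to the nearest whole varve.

25196 varves

Specimen A: true varve count = 21977 − 5 + 11 = 21983.
A: 5117.1 mm over 21983 years gives 5117.1 / 21983 ≈ 0.233 mm per year.
Specimen B: 5870.7 mm / 0.233 mm per year = 25196.14 years ≈ 25196 varves.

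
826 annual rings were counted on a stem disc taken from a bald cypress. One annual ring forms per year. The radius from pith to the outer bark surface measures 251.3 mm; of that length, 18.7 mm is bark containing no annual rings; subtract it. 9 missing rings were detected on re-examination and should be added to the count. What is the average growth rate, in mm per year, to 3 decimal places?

0.279 mm per year

True annual ring count = 826 + 9 = 835.
Removing the 18.7 mm offcut leaves 251.3 − 18.7 = 232.6 mm.
Mean rate = 232.6 mm / 835 years ≈ 0.279 mm per year.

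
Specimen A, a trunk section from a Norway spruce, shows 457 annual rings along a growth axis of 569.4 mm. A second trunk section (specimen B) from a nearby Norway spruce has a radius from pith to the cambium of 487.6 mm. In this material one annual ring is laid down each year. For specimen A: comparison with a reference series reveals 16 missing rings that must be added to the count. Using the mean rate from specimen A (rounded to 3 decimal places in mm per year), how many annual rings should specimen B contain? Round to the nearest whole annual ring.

Specimen A: true annual ring count = 457 + 16 = 473.
A: 569.4 mm over 473 years gives 569.4 / 473 ≈ 1.204 mm per year.
B spans 487.6 / 1.204 = 404.98 years ≈ 405 annual rings.

405 annual rings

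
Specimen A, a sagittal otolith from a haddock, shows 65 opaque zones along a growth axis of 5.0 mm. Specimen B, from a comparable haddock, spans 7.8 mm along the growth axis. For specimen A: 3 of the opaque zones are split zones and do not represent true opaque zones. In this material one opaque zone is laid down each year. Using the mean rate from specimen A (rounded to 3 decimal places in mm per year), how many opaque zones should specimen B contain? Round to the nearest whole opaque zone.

Specimen A: after corrections the count is 65 − 3 = 62 opaque zones.
A: Extension rate ≈ 5.0 / 62 = 0.081 mm/yr.
Specimen B: 7.8 mm / 0.081 mm per year = 96.30 years ≈ 96 opaque zones.

96 opaque zones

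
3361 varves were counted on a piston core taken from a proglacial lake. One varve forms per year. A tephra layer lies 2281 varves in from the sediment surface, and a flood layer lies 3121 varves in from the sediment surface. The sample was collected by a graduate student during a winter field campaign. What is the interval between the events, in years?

840 years

The two markers are separated by 3121 − 2281 = 840 varves.
At one varve per year, 840 years elapsed between them.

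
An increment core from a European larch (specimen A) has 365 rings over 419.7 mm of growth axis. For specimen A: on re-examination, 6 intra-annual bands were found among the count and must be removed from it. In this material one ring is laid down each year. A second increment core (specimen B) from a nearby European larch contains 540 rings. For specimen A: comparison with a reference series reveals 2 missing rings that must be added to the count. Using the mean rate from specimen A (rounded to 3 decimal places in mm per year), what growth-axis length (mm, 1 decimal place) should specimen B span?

Specimen A: true ring count = 365 − 6 + 2 = 361.
A: Extension rate ≈ 419.7 / 361 = 1.163 mm/year.
For B, 1.163 mm/year × 540 years = 628.0 mm.

628.0 mm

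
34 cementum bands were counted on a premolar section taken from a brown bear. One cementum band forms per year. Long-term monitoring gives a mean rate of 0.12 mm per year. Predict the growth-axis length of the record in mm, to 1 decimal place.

4.1 mm

34 years of growth are recorded.
Predicted length = 0.12 mm/year × 34 years = 4.1 mm.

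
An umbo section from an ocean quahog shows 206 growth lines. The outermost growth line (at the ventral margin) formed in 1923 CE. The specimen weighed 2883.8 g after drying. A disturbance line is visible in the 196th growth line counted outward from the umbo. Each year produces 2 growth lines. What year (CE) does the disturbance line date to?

The disturbance line sits at growth line 196 from the umbo, so 206 − 196 = 10 growth lines formed after it.
10 growth lines at 2 per year is 10 / 2 = 5 years.
Counting back 5 years from 1923 CE places the disturbance line in 1923 − 5 = 1918 CE.

1918 CE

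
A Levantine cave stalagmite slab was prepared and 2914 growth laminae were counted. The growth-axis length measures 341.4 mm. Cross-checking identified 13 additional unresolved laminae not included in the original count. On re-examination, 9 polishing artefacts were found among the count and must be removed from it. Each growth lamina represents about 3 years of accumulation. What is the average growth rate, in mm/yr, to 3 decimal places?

0.039 mm/yr

True growth lamina count = 2914 − 9 + 13 = 2918.
2918 growth laminae at 3 years each span 2918 × 3 = 8754 years.
341.4 mm over 8754 years gives 341.4 / 8754 ≈ 0.039 mm/yr.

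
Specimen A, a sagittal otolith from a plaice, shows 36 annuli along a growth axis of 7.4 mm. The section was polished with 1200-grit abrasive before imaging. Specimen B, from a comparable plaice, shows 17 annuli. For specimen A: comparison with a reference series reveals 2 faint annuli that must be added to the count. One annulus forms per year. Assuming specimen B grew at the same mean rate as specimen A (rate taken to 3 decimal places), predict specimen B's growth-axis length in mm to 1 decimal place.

3.3 mm

Specimen A: correcting the raw count gives 36 + 2 = 38 true annuli.
A: 7.4 mm over 38 years gives 7.4 / 38 ≈ 0.195 mm/year.
B's length ≈ 0.195 × 17 = 3.3 mm.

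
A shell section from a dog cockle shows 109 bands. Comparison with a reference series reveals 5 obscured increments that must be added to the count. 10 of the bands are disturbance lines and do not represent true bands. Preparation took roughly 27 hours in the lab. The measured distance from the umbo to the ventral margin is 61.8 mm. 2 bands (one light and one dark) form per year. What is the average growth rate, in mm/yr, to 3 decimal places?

1.188 mm/yr

True band count = 109 − 10 + 5 = 104.
With 2 bands per year, 104 / 2 = 52 years.
61.8 mm over 52 years gives 61.8 / 52 ≈ 1.188 mm/yr.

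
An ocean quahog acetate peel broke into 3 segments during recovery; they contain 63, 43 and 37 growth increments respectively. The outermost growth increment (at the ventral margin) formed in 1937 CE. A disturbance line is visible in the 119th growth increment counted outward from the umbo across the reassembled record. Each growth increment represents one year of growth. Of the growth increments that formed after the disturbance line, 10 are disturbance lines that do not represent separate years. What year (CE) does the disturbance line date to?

1923 CE

Total growth increments = 63 + 43 + 37 = 143.
143 − 119 = 24 growth increments lie beyond the disturbance line toward the ventral margin.
24 − 10 false = 14 true growth increments after the disturbance line.
1937 − 14 = 1923 CE.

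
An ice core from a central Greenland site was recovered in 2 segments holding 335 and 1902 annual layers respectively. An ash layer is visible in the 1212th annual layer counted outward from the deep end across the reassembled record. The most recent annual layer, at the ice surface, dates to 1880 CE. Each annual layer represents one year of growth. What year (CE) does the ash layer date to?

Total annual layers = 335 + 1902 = 2237.
The ash layer sits at annual layer 1212 from the deep end, so 2237 − 1212 = 1025 annual layers formed after it.
1880 − 1025 = 855 CE.

855 CE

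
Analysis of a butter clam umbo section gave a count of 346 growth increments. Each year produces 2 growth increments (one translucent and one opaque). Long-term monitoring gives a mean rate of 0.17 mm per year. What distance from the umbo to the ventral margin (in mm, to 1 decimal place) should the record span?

29.4 mm

346 growth increments at 2 per year is 346 / 2 = 173 years.
173 years at 0.17 mm/year gives 0.17 × 173 = 29.4 mm.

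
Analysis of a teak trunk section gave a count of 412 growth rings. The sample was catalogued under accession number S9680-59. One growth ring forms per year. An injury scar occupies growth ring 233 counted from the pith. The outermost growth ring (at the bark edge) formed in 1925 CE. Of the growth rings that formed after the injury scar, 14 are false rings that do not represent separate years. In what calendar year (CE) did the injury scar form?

1760 CE

Between growth ring 233 and the bark edge there are 412 − 233 = 179 growth rings.
Removing the 14 false growth rings leaves 179 − 14 = 165 true growth rings beyond the injury scar.
1925 − 165 = 1760 CE.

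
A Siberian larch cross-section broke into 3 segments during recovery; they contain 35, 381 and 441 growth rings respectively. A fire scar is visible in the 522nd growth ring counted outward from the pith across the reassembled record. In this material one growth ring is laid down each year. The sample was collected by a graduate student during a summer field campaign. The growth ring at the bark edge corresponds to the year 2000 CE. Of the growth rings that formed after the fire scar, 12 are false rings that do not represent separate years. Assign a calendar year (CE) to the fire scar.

1677 CE

Total growth rings = 35 + 381 + 441 = 857.
The fire scar sits at growth ring 522 from the pith, so 857 − 522 = 335 growth rings formed after it.
335 − 12 false = 323 true growth rings after the fire scar.
The growth ring at the bark edge is 2000 CE, so the fire scar dates to 2000 − 323 = 1677 CE.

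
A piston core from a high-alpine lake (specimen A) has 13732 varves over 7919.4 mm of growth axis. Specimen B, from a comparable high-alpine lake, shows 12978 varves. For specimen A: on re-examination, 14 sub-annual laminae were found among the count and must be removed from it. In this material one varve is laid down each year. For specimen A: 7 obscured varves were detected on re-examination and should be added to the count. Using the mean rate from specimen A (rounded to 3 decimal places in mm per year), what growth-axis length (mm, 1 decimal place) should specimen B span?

7488.3 mm

Specimen A: true varve count = 13732 − 14 + 7 = 13725.
A: 7919.4 mm over 13725 years gives 7919.4 / 13725 ≈ 0.577 mm per year.
For B, 0.577 mm/year × 12978 years = 7488.3 mm.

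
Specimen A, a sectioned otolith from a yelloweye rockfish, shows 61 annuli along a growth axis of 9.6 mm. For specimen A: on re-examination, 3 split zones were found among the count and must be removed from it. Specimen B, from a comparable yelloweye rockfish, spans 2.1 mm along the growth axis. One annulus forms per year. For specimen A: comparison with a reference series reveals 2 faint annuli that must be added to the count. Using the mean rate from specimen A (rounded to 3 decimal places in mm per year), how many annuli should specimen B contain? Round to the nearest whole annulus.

Specimen A: adjusted count: 61 − 3 + 2 = 60 annuli.
A: Extension rate ≈ 9.6 / 60 = 0.160 mm per year.
B spans 2.1 / 0.160 = 13.12 years ≈ 13 annuli.

13 annuli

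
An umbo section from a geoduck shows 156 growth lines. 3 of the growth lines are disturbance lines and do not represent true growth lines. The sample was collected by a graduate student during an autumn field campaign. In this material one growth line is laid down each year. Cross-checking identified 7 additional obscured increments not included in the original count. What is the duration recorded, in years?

Adjusted count: 156 − 3 + 7 = 160 growth lines.
At one growth line per year, that is 160 years.

160 years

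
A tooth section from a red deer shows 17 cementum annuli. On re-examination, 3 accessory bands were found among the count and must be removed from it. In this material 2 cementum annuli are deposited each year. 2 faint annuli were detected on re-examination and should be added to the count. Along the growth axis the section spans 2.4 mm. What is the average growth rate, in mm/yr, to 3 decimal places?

After corrections the count is 17 − 3 + 2 = 16 cementum annuli.
With 2 cementum annuli per year, 16 / 2 = 8 years.
Extension rate ≈ 2.4 / 8 = 0.300 mm/yr.

0.300 mm/yr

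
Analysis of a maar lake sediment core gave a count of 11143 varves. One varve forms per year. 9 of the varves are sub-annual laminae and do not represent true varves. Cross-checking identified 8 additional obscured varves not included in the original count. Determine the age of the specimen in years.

11142 years

Adjusted count: 11143 − 9 + 8 = 11142 varves.
One varve per year makes the duration 11142 years.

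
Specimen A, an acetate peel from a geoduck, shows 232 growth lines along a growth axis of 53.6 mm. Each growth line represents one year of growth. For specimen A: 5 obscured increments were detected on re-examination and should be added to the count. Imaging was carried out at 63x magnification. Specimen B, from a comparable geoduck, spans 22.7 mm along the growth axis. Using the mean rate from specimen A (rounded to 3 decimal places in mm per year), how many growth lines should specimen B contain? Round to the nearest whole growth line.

Specimen A: adjusted count: 232 + 5 = 237 growth lines.
A: 53.6 mm over 237 years gives 53.6 / 237 ≈ 0.226 mm/year.
B spans 22.7 / 0.226 = 100.44 years ≈ 100 growth lines.

100 growth lines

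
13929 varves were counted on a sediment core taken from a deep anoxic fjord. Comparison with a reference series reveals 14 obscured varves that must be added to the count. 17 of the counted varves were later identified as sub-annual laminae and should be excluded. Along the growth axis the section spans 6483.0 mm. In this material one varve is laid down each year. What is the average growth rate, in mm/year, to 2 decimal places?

0.47 mm/year

After corrections the count is 13929 − 17 + 14 = 13926 varves.
Extension rate ≈ 6483.0 / 13926 = 0.47 mm/year.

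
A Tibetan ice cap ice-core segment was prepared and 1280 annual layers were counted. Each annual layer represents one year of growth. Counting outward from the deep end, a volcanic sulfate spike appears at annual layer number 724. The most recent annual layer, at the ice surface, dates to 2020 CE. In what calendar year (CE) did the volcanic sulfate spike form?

1464 CE

The volcanic sulfate spike sits at annual layer 724 from the deep end, so 1280 − 724 = 556 annual layers formed after it.
The annual layer at the ice surface is 2020 CE, so the volcanic sulfate spike dates to 2020 − 556 = 1464 CE.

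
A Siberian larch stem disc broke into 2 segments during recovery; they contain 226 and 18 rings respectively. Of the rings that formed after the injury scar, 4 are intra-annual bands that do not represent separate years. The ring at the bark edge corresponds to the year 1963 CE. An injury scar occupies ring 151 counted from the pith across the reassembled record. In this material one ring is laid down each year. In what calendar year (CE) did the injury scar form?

Total rings = 226 + 18 = 244.
Between ring 151 and the bark edge there are 244 − 151 = 93 rings.
Excluding 4 false rings: 93 − 4 = 89.
1963 − 89 = 1874 CE.

1874 CE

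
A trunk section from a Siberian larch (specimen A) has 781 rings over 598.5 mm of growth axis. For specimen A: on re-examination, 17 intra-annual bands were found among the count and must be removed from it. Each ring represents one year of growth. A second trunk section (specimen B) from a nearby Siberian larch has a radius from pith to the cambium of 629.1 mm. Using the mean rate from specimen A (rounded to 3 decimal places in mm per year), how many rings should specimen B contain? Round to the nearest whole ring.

803 rings

Specimen A: adjusted count: 781 − 17 = 764 rings.
A: Mean rate = 598.5 mm / 764 years ≈ 0.783 mm/year.
For B, 629.1 / 0.783 = 803.45 years ≈ 803 rings.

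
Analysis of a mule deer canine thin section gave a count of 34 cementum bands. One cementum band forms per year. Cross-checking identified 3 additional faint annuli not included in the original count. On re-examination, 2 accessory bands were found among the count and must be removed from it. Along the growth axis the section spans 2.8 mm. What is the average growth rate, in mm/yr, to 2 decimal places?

True cementum band count = 34 − 2 + 3 = 35.
Extension rate ≈ 2.8 / 35 = 0.08 mm/yr.

0.08 mm/yr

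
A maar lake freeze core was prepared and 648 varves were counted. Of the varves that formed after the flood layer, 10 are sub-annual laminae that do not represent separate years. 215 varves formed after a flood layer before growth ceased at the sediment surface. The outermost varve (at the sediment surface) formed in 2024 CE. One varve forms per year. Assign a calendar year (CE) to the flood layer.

1819 CE

215 varves formed after the flood layer.
215 − 10 false = 205 true varves after the flood layer.
The varve at the sediment surface is 2024 CE, so the flood layer dates to 2024 − 205 = 1819 CE.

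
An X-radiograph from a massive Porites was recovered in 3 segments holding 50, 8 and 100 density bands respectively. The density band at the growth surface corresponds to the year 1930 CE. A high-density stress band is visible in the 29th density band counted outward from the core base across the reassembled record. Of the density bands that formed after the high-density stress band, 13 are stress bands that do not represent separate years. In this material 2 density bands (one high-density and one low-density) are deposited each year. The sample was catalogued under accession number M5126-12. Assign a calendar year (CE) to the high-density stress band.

Total density bands = 50 + 8 + 100 = 158.
The high-density stress band sits at density band 29 from the core base, so 158 − 29 = 129 density bands formed after it.
Removing the 13 false density bands leaves 129 − 13 = 116 true density bands beyond the high-density stress band.
116 density bands at 2 per year is 116 / 2 = 58 years.
The density band at the growth surface is 1930 CE, so the high-density stress band dates to 1930 − 58 = 1872 CE.

1872 CE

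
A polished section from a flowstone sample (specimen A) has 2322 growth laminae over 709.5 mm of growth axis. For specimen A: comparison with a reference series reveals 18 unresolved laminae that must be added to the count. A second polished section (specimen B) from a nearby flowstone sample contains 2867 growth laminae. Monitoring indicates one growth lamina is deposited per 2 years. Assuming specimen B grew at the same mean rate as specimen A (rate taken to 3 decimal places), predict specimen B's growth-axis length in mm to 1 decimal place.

Specimen A: true growth lamina count = 2322 + 18 = 2340.
Specimen A: 2340 growth laminae at 2 years each span 2340 × 2 = 4680 years.
A: 709.5 mm over 4680 years gives 709.5 / 4680 ≈ 0.152 mm/year.
Specimen B: 2867 growth laminae at 2 years each span 2867 × 2 = 5734 years. B's length ≈ 0.152 × 5734 = 871.6 mm.

871.6 mm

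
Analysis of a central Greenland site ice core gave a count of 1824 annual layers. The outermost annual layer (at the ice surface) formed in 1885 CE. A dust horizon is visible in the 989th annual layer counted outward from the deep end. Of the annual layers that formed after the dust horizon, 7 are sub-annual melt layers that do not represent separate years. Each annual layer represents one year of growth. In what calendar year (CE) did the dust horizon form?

Between annual layer 989 and the ice surface there are 1824 − 989 = 835 annual layers.
Excluding 7 false annual layers: 835 − 7 = 828.
1885 − 828 = 1057 CE.

1057 CE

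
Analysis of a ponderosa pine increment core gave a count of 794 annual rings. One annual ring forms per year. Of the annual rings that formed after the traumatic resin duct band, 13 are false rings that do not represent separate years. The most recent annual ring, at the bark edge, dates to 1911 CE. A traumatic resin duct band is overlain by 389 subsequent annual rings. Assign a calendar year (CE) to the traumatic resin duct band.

1535 CE

389 annual rings post-date the traumatic resin duct band.
Removing the 13 false annual rings leaves 389 − 13 = 376 true annual rings beyond the traumatic resin duct band.
The annual ring at the bark edge is 1911 CE, so the traumatic resin duct band dates to 1911 − 376 = 1535 CE.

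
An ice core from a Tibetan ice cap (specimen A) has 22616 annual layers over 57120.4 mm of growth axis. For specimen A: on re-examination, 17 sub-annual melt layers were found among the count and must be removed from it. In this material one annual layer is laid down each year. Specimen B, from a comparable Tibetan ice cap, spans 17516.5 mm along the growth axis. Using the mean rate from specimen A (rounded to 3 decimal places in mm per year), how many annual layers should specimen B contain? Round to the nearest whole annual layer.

6929 annual layers

Specimen A: after corrections the count is 22616 − 17 = 22599 annual layers.
A: Mean rate = 57120.4 mm / 22599 years ≈ 2.528 mm per year.
Specimen B: 17516.5 mm / 2.528 mm per year = 6929.00 years ≈ 6929 annual layers.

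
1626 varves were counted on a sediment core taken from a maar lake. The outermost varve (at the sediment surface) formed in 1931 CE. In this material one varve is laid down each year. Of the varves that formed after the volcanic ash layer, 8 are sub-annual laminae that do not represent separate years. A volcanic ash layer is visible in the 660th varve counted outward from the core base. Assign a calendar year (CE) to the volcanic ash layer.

973 CE

1626 − 660 = 966 varves lie beyond the volcanic ash layer toward the sediment surface.
Removing the 8 false varves leaves 966 − 8 = 958 true varves beyond the volcanic ash layer.
Counting back 958 years from 1931 CE places the volcanic ash layer in 1931 − 958 = 973 CE.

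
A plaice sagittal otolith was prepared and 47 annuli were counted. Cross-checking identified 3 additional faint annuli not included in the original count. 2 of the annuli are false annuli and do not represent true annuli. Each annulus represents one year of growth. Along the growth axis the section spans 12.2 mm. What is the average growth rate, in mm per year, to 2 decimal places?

Adjusted count: 47 − 2 + 3 = 48 annuli.
Mean rate = 12.2 mm / 48 years ≈ 0.25 mm per year.

0.25 mm per year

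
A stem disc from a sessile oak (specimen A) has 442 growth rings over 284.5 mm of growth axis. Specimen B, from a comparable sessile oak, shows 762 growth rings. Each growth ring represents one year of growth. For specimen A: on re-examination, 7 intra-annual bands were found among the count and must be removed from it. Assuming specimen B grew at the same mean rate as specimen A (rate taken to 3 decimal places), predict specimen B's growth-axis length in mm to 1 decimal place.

Specimen A: adjusted count: 442 − 7 = 435 growth rings.
A: Extension rate ≈ 284.5 / 435 = 0.654 mm/yr.
Length of B = 0.654 × 762 = 498.3 mm.

498.3 mm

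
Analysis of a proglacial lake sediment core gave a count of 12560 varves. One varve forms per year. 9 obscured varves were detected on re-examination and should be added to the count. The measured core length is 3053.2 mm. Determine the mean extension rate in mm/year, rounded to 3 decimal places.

True varve count = 12560 + 9 = 12569.
Extension rate ≈ 3053.2 / 12569 = 0.243 mm/year.

0.243 mm/year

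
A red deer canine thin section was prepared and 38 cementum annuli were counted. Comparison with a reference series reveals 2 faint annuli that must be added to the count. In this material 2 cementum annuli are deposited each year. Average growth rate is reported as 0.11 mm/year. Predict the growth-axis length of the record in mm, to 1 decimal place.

2.2 mm

Correcting the raw count gives 38 + 2 = 40 true cementum annuli.
With 2 cementum annuli per year, 40 / 2 = 20 years.
Length ≈ 0.11 × 20 = 2.2 mm.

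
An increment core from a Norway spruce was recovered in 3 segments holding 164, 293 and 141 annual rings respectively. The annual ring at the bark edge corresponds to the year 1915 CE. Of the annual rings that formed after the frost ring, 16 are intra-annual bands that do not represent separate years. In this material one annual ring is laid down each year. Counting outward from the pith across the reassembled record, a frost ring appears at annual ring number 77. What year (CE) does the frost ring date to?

Total annual rings = 164 + 293 + 141 = 598.
598 − 77 = 521 annual rings lie beyond the frost ring toward the bark edge.
521 − 16 false = 505 true annual rings after the frost ring.
Counting back 505 years from 1915 CE places the frost ring in 1915 − 505 = 1410 CE.

1410 CE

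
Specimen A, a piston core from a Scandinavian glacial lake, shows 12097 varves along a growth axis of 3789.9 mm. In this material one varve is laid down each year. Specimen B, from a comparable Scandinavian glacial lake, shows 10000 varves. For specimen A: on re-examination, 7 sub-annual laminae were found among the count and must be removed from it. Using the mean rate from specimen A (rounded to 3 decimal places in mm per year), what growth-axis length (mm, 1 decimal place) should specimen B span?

3130.0 mm

Specimen A: correcting the raw count gives 12097 − 7 = 12090 true varves.
A: 3789.9 mm over 12090 years gives 3789.9 / 12090 ≈ 0.313 mm/yr.
For B, 0.313 mm/year × 10000 years = 3130.0 mm.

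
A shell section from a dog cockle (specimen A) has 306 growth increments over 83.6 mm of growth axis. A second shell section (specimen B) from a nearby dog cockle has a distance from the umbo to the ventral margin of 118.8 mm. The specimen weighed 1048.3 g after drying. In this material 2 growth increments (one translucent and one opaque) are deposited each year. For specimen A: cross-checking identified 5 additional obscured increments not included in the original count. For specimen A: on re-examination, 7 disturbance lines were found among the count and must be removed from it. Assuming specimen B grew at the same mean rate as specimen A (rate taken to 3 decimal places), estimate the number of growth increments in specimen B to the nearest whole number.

Specimen A: adjusted count: 306 − 7 + 5 = 304 growth increments.
Specimen A: dividing by 2 growth increments per year: 304 / 2 = 152 years.
A: Mean rate = 83.6 mm / 152 years ≈ 0.550 mm/yr.
Specimen B: 118.8 mm / 0.550 mm per year = 216.00 years; at 2 growth increments per year that is 216.00 × 2 ≈ 432 growth increments.

432 growth increments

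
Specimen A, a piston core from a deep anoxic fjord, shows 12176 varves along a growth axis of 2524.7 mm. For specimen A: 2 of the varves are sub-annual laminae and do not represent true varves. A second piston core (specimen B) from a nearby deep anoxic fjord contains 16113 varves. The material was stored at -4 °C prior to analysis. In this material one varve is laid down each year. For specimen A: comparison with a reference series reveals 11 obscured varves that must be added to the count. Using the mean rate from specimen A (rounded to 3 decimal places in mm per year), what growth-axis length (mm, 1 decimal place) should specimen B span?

3335.4 mm

Specimen A: adjusted count: 12176 − 2 + 11 = 12185 varves.
A: Mean rate = 2524.7 mm / 12185 years ≈ 0.207 mm per year.
Length of B = 0.207 × 16113 = 3335.4 mm.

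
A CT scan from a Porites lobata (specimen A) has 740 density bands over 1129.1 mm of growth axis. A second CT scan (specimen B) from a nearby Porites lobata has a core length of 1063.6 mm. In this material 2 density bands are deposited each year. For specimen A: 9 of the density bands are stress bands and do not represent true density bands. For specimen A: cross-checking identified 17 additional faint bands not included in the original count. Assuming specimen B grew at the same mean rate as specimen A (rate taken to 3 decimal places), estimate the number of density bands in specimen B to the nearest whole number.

705 density bands

Specimen A: correcting the raw count gives 740 − 9 + 17 = 748 true density bands.
Specimen A: with 2 density bands per year, 748 / 2 = 374 years.
A: Mean rate = 1129.1 mm / 374 years ≈ 3.019 mm/year.
For B, 1063.6 / 3.019 = 352.30 years; at 2 density bands per year that is 352.30 × 2 ≈ 705 density bands.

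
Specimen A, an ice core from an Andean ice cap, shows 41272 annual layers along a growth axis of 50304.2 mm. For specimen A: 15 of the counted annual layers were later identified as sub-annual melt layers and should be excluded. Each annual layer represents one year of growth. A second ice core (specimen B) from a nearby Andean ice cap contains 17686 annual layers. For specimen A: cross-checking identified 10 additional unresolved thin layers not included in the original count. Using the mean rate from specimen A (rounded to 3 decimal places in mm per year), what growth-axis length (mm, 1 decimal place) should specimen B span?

21559.2 mm

Specimen A: true annual layer count = 41272 − 15 + 10 = 41267.
A: Mean rate = 50304.2 mm / 41267 years ≈ 1.219 mm per year.
For B, 1.219 mm/year × 17686 years = 21559.2 mm.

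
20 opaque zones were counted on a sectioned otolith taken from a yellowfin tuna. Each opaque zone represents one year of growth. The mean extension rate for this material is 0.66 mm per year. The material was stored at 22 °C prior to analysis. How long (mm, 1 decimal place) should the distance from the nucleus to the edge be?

The record spans 20 years at 0.66 mm per year.
20 years at 0.66 mm/year gives 0.66 × 20 = 13.2 mm.

13.2 mm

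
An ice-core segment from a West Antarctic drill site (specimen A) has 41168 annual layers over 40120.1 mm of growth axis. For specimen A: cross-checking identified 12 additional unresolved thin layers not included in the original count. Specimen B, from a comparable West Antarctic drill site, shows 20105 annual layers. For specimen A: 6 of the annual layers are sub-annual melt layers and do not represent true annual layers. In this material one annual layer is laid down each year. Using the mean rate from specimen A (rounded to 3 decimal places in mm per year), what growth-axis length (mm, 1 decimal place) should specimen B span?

19582.3 mm

Specimen A: adjusted count: 41168 − 6 + 12 = 41174 annual layers.
A: Mean rate = 40120.1 mm / 41174 years ≈ 0.974 mm per year.
For B, 0.974 mm/year × 20105 years = 19582.3 mm.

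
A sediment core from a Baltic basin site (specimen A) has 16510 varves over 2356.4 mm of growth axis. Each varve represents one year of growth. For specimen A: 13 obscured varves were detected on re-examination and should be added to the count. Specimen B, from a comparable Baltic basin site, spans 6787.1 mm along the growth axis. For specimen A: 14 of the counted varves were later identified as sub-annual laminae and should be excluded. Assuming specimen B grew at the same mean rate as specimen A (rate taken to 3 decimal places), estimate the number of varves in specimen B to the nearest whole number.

47462 varves

Specimen A: correcting the raw count gives 16510 − 14 + 13 = 16509 true varves.
A: Extension rate ≈ 2356.4 / 16509 = 0.143 mm/year.
Specimen B: 6787.1 mm / 0.143 mm per year = 47462.24 years ≈ 47462 varves.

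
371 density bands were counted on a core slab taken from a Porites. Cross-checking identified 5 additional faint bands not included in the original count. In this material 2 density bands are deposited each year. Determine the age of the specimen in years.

188 years

True density band count = 371 + 5 = 376.
Dividing by 2 density bands per year: 376 / 2 = 188 years.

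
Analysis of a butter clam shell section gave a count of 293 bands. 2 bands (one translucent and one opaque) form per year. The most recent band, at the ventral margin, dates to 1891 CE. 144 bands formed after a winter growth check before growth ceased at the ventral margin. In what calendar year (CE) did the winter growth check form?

144 bands formed after the winter growth check.
144 bands at 2 per year is 144 / 2 = 72 years.
1891 − 72 = 1819 CE.

1819 CE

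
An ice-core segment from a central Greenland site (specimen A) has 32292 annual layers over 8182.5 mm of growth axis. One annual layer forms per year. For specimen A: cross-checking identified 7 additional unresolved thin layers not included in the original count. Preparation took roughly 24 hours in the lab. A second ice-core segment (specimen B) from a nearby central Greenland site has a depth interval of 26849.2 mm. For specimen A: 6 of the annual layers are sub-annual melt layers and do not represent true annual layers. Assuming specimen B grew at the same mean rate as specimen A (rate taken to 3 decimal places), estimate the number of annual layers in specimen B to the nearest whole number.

Specimen A: after corrections the count is 32292 − 6 + 7 = 32293 annual layers.
A: Extension rate ≈ 8182.5 / 32293 = 0.253 mm/year.
For B, 26849.2 / 0.253 = 106123.32 years ≈ 106123 annual layers.

106123 annual layers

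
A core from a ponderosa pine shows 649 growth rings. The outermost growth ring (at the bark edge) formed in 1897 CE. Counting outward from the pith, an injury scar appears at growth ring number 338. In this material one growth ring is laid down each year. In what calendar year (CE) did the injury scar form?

Between growth ring 338 and the bark edge there are 649 − 338 = 311 growth rings.
1897 − 311 = 1586 CE.

1586 CE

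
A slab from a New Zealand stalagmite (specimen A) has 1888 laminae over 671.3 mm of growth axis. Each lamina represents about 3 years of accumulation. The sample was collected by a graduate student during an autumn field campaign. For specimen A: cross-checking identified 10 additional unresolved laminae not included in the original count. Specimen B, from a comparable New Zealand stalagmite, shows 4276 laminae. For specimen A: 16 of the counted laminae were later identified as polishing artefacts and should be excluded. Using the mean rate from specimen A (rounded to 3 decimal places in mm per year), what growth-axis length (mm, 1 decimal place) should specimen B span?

1526.5 mm

Specimen A: adjusted count: 1888 − 16 + 10 = 1882 laminae.
Specimen A: at 3 years per lamina, 1882 × 3 = 5646 years.
A: Mean rate = 671.3 mm / 5646 years ≈ 0.119 mm/year.
Specimen B: 4276 laminae at 3 years each span 4276 × 3 = 12828 years. B's length ≈ 0.119 × 12828 = 1526.5 mm.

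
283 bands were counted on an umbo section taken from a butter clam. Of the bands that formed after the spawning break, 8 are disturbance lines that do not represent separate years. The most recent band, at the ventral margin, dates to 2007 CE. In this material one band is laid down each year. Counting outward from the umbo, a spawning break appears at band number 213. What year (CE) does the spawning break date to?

1945 CE

The spawning break sits at band 213 from the umbo, so 283 − 213 = 70 bands formed after it.
70 − 8 false = 62 true bands after the spawning break.
The band at the ventral margin is 2007 CE, so the spawning break dates to 2007 − 62 = 1945 CE.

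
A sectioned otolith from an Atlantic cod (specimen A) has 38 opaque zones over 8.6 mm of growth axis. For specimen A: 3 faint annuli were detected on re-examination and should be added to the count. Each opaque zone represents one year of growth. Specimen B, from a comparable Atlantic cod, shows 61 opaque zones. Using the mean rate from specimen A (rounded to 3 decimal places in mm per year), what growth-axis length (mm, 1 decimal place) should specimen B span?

12.8 mm

Specimen A: correcting the raw count gives 38 + 3 = 41 true opaque zones.
A: 8.6 mm over 41 years gives 8.6 / 41 ≈ 0.210 mm/year.
For B, 0.210 mm/year × 61 years = 12.8 mm.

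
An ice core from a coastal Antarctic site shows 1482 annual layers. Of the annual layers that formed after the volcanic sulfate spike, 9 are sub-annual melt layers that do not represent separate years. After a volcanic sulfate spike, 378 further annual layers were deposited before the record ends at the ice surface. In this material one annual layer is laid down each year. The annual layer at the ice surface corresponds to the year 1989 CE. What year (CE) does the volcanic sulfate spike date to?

378 annual layers post-date the volcanic sulfate spike.
Excluding 9 false annual layers: 378 − 9 = 369.
Counting back 369 years from 1989 CE places the volcanic sulfate spike in 1989 − 369 = 1620 CE.

1620 CE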